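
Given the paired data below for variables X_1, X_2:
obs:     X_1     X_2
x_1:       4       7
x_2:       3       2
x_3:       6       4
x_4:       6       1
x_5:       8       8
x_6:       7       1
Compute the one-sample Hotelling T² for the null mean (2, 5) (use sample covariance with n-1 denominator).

Step 1 — sample mean vector:
  mean(X_1) = (4 + 3 + 6 + 6 + 8 + 7) / 6 = 34/6 = 5.6667
  mean(X_2) = (7 + 2 + 4 + 1 + 8 + 1) / 6 = 23/6 = 3.8333
  x̄ = (5.6667, 3.8333),  deviation x̄ - mu_0 = (5.6667, 3.8333) - (2, 5) = (3.6667, -1.1667).

Step 2 — sample covariance matrix, S[i,j] = (1/(n-1)) · Σ_k (x_{k,i} - mean_i) · (x_{k,j} - mean_j), divisor n-1 = 5:
  S[X_1,X_1] = ((-1.6667)·(-1.6667) + (-2.6667)·(-2.6667) + (0.3333)·(0.3333) + (0.3333)·(0.3333) + (2.3333)·(2.3333) + (1.3333)·(1.3333)) / 5 = 17.3333/5 = 3.4667
  S[X_1,X_2] = ((-1.6667)·(3.1667) + (-2.6667)·(-1.8333) + (0.3333)·(0.1667) + (0.3333)·(-2.8333) + (2.3333)·(4.1667) + (1.3333)·(-2.8333)) / 5 = 4.6667/5 = 0.9333
  S[X_2,X_2] = ((3.1667)·(3.1667) + (-1.8333)·(-1.8333) + (0.1667)·(0.1667) + (-2.8333)·(-2.8333) + (4.1667)·(4.1667) + (-2.8333)·(-2.8333)) / 5 = 46.8333/5 = 9.3667
  S = [[3.4667, 0.9333],
 [0.9333, 9.3667]].

Step 3 — invert S. det(S) = 3.4667·9.3667 - (0.9333)² = 31.6.
  S^{-1} = (1/det) · [[d, -b], [-b, a]] = [[0.2964, -0.0295],
 [-0.0295, 0.1097]].

Step 4 — quadratic form (x̄ - mu_0)^T · S^{-1} · (x̄ - mu_0):
  S^{-1} · (x̄ - mu_0) = (1.1213, -0.2363),
  (x̄ - mu_0)^T · [...] = (3.6667)·(1.1213) + (-1.1667)·(-0.2363) = 4.3871.

Step 5 — scale by n: T² = 6 · 4.3871 = 26.3228.

T² ≈ 26.3228


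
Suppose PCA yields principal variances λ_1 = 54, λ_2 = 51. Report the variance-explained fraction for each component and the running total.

Step 1 — total variance = trace(Sigma) = Σ λ_i = 54 + 51 = 105.

Step 2 — fraction explained by component i = λ_i / Σ λ:
  PC1: 54/105 = 0.5143
  PC2: 51/105 = 0.4857

Step 3 — cumulative fraction after k components = (λ_1 + ... + λ_k) / Σ λ:
  k = 1: 54/105 = 0.5143
  k = 2: (54 + 51)/105 = 105/105 = 1

Summary (fraction, with percent):

explained: PC1 0.5143 (51.43%), PC2 0.4857 (48.57%);  cumulative: 0.5143, 1


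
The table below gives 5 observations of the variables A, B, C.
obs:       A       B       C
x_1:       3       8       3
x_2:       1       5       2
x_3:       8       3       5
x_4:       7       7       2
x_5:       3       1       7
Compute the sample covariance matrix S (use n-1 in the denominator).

Step 1 — column means:
  mean(A) = (3 + 1 + 8 + 7 + 3) / 5 = 22/5 = 4.4
  mean(B) = (8 + 5 + 3 + 7 + 1) / 5 = 24/5 = 4.8
  mean(C) = (3 + 2 + 5 + 2 + 7) / 5 = 19/5 = 3.8

Step 2 — sample covariance S[i,j] = (1/(n-1)) · Σ_k (x_{k,i} - mean_i) · (x_{k,j} - mean_j), with n-1 = 4.
  S[A,A] = ((-1.4)·(-1.4) + (-3.4)·(-3.4) + (3.6)·(3.6) + (2.6)·(2.6) + (-1.4)·(-1.4)) / 4 = 35.2/4 = 8.8
  S[A,B] = ((-1.4)·(3.2) + (-3.4)·(0.2) + (3.6)·(-1.8) + (2.6)·(2.2) + (-1.4)·(-3.8)) / 4 = -0.6/4 = -0.15
  S[A,C] = ((-1.4)·(-0.8) + (-3.4)·(-1.8) + (3.6)·(1.2) + (2.6)·(-1.8) + (-1.4)·(3.2)) / 4 = 2.4/4 = 0.6
  S[B,B] = ((3.2)·(3.2) + (0.2)·(0.2) + (-1.8)·(-1.8) + (2.2)·(2.2) + (-3.8)·(-3.8)) / 4 = 32.8/4 = 8.2
  S[B,C] = ((3.2)·(-0.8) + (0.2)·(-1.8) + (-1.8)·(1.2) + (2.2)·(-1.8) + (-3.8)·(3.2)) / 4 = -21.2/4 = -5.3
  S[C,C] = ((-0.8)·(-0.8) + (-1.8)·(-1.8) + (1.2)·(1.2) + (-1.8)·(-1.8) + (3.2)·(3.2)) / 4 = 18.8/4 = 4.7

S is symmetric (S[j,i] = S[i,j]). Assembling:

S = [[8.8, -0.15, 0.6],
 [-0.15, 8.2, -5.3],
 [0.6, -5.3, 4.7]]


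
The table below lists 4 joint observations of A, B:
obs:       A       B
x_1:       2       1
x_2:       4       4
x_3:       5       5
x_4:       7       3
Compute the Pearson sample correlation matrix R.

Step 1 — column means:
  mean(A) = (2 + 4 + 5 + 7) / 4 = 18/4 = 4.5
  mean(B) = (1 + 4 + 5 + 3) / 4 = 13/4 = 3.25

Step 2 — sample variances and covariances s[i,j] = (1/(n-1)) · Σ_k (x_{k,i} - mean_i) · (x_{k,j} - mean_j), with n-1 = 3:
  s[A,A] = ((-2.5)·(-2.5) + (-0.5)·(-0.5) + (0.5)·(0.5) + (2.5)·(2.5)) / 3 = 13/3 = 4.3333
  s[A,B] = ((-2.5)·(-2.25) + (-0.5)·(0.75) + (0.5)·(1.75) + (2.5)·(-0.25)) / 3 = 5.5/3 = 1.8333
  s[B,B] = ((-2.25)·(-2.25) + (0.75)·(0.75) + (1.75)·(1.75) + (-0.25)·(-0.25)) / 3 = 8.75/3 = 2.9167
  Sample standard deviations s_i = √(s[i,i]):
  s(A) = √(4.3333) = 2.0817
  s(B) = √(2.9167) = 1.7078

Step 3 — r_{ij} = s_{ij} / (s_i · s_j):
  r[A,A] = 1 (diagonal).
  r[A,B] = 1.8333 / (2.0817 · 1.7078) = 1.8333 / 3.5551 = 0.5157
  r[B,B] = 1 (diagonal).

R is symmetric with unit diagonal. Assembling:

R = [[1, 0.5157],
 [0.5157, 1]]


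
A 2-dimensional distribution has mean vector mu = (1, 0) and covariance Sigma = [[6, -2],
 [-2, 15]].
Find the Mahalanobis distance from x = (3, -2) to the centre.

Step 1 — centre the observation: (x - mu) = (2, -2).

Step 2 — invert Sigma. det(Sigma) = 6·15 - (-2)² = 86.
  Sigma^{-1} = (1/det) · [[d, -b], [-b, a]] = [[0.1744, 0.0233],
 [0.0233, 0.0698]].

Step 3 — form the quadratic (x - mu)^T · Sigma^{-1} · (x - mu):
  Sigma^{-1} · (x - mu) = (0.3023, -0.093).
  (x - mu)^T · [Sigma^{-1} · (x - mu)] = (2)·(0.3023) + (-2)·(-0.093) = 0.7907.

Step 4 — take square root: d = √(0.7907) ≈ 0.8892.

d(x, mu) = √(0.7907) ≈ 0.8892


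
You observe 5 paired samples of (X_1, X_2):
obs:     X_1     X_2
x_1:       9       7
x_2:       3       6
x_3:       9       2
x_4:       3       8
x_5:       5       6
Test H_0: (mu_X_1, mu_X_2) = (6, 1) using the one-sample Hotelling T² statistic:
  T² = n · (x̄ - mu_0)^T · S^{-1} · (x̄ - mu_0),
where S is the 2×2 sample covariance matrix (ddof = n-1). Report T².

Step 1 — sample mean vector:
  mean(X_1) = (9 + 3 + 9 + 3 + 5) / 5 = 29/5 = 5.8
  mean(X_2) = (7 + 6 + 2 + 8 + 6) / 5 = 29/5 = 5.8
  x̄ = (5.8, 5.8),  deviation x̄ - mu_0 = (5.8, 5.8) - (6, 1) = (-0.2, 4.8).

Step 2 — sample covariance matrix, S[i,j] = (1/(n-1)) · Σ_k (x_{k,i} - mean_i) · (x_{k,j} - mean_j), divisor n-1 = 4:
  S[X_1,X_1] = ((3.2)·(3.2) + (-2.8)·(-2.8) + (3.2)·(3.2) + (-2.8)·(-2.8) + (-0.8)·(-0.8)) / 4 = 36.8/4 = 9.2
  S[X_1,X_2] = ((3.2)·(1.2) + (-2.8)·(0.2) + (3.2)·(-3.8) + (-2.8)·(2.2) + (-0.8)·(0.2)) / 4 = -15.2/4 = -3.8
  S[X_2,X_2] = ((1.2)·(1.2) + (0.2)·(0.2) + (-3.8)·(-3.8) + (2.2)·(2.2) + (0.2)·(0.2)) / 4 = 20.8/4 = 5.2
  S = [[9.2, -3.8],
 [-3.8, 5.2]].

Step 3 — invert S. det(S) = 9.2·5.2 - (-3.8)² = 33.4.
  S^{-1} = (1/det) · [[d, -b], [-b, a]] = [[0.1557, 0.1138],
 [0.1138, 0.2754]].

Step 4 — quadratic form (x̄ - mu_0)^T · S^{-1} · (x̄ - mu_0):
  S^{-1} · (x̄ - mu_0) = (0.515, 1.2994),
  (x̄ - mu_0)^T · [...] = (-0.2)·(0.515) + (4.8)·(1.2994) = 6.1341.

Step 5 — scale by n: T² = 5 · 6.1341 = 30.6707.

T² ≈ 30.6707


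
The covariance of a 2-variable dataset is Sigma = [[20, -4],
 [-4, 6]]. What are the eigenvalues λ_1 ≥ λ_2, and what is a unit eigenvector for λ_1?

Step 1 — characteristic polynomial of 2×2 Sigma:
  det(Sigma - λI) = λ² - trace · λ + det = 0.
  trace = 20 + 6 = 26, det = 20·6 - (-4)² = 104.
Step 2 — discriminant:
  Δ = trace² - 4·det = 676 - 416 = 260.
Step 3 — eigenvalues:
  λ = (trace ± √Δ)/2 = (26 ± 16.1245)/2,
  λ_1 = 21.0623,  λ_2 = 4.9377.

Step 4 — unit eigenvector for λ_1: solve (Sigma - λ_1 I)v = 0. First row:
  (20 - 21.0623)·v_x + (-4)·v_y = 0, i.e. (-1.0623)·v_x + (-4)·v_y = 0,
  so v ∝ (b, λ_1 - a) = (-4, 1.0623); multiply by -1 so the first entry is positive: u = (4, -1.0623).
  ||u|| = √((4)² + (-1.0623)²) = √(17.1284) ≈ 4.1386,
  v_1 = u/||u|| ≈ (0.9665, -0.2567) (||v_1|| = 1).

λ_1 = 21.0623,  λ_2 = 4.9377;  v_1 ≈ (0.9665, -0.2567)


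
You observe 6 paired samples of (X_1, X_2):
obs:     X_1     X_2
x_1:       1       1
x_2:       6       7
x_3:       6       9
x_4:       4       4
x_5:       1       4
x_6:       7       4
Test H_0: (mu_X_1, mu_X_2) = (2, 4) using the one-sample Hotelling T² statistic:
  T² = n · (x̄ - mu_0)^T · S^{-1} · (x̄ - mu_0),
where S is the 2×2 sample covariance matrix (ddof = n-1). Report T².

Step 1 — sample mean vector:
  mean(X_1) = (1 + 6 + 6 + 4 + 1 + 7) / 6 = 25/6 = 4.1667
  mean(X_2) = (1 + 7 + 9 + 4 + 4 + 4) / 6 = 29/6 = 4.8333
  x̄ = (4.1667, 4.8333),  deviation x̄ - mu_0 = (4.1667, 4.8333) - (2, 4) = (2.1667, 0.8333).

Step 2 — sample covariance matrix, S[i,j] = (1/(n-1)) · Σ_k (x_{k,i} - mean_i) · (x_{k,j} - mean_j), divisor n-1 = 5:
  S[X_1,X_1] = ((-3.1667)·(-3.1667) + (1.8333)·(1.8333) + (1.8333)·(1.8333) + (-0.1667)·(-0.1667) + (-3.1667)·(-3.1667) + (2.8333)·(2.8333)) / 5 = 34.8333/5 = 6.9667
  S[X_1,X_2] = ((-3.1667)·(-3.8333) + (1.8333)·(2.1667) + (1.8333)·(4.1667) + (-0.1667)·(-0.8333) + (-3.1667)·(-0.8333) + (2.8333)·(-0.8333)) / 5 = 24.1667/5 = 4.8333
  S[X_2,X_2] = ((-3.8333)·(-3.8333) + (2.1667)·(2.1667) + (4.1667)·(4.1667) + (-0.8333)·(-0.8333) + (-0.8333)·(-0.8333) + (-0.8333)·(-0.8333)) / 5 = 38.8333/5 = 7.7667
  S = [[6.9667, 4.8333],
 [4.8333, 7.7667]].

Step 3 — invert S. det(S) = 6.9667·7.7667 - (4.8333)² = 30.7467.
  S^{-1} = (1/det) · [[d, -b], [-b, a]] = [[0.2526, -0.1572],
 [-0.1572, 0.2266]].

Step 4 — quadratic form (x̄ - mu_0)^T · S^{-1} · (x̄ - mu_0):
  S^{-1} · (x̄ - mu_0) = (0.4163, -0.1518),
  (x̄ - mu_0)^T · [...] = (2.1667)·(0.4163) + (0.8333)·(-0.1518) = 0.7755.

Step 5 — scale by n: T² = 6 · 0.7755 = 4.6531.

T² ≈ 4.6531


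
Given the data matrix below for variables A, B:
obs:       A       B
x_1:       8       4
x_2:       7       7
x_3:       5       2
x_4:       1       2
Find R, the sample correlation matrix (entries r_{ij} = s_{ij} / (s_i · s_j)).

Step 1 — column means:
  mean(A) = (8 + 7 + 5 + 1) / 4 = 21/4 = 5.25
  mean(B) = (4 + 7 + 2 + 2) / 4 = 15/4 = 3.75

Step 2 — sample variances and covariances s[i,j] = (1/(n-1)) · Σ_k (x_{k,i} - mean_i) · (x_{k,j} - mean_j), with n-1 = 3:
  s[A,A] = ((2.75)·(2.75) + (1.75)·(1.75) + (-0.25)·(-0.25) + (-4.25)·(-4.25)) / 3 = 28.75/3 = 9.5833
  s[A,B] = ((2.75)·(0.25) + (1.75)·(3.25) + (-0.25)·(-1.75) + (-4.25)·(-1.75)) / 3 = 14.25/3 = 4.75
  s[B,B] = ((0.25)·(0.25) + (3.25)·(3.25) + (-1.75)·(-1.75) + (-1.75)·(-1.75)) / 3 = 16.75/3 = 5.5833
  Sample standard deviations s_i = √(s[i,i]):
  s(A) = √(9.5833) = 3.0957
  s(B) = √(5.5833) = 2.3629

Step 3 — r_{ij} = s_{ij} / (s_i · s_j):
  r[A,A] = 1 (diagonal).
  r[A,B] = 4.75 / (3.0957 · 2.3629) = 4.75 / 7.3148 = 0.6494
  r[B,B] = 1 (diagonal).

R is symmetric with unit diagonal. Assembling:

R = [[1, 0.6494],
 [0.6494, 1]]


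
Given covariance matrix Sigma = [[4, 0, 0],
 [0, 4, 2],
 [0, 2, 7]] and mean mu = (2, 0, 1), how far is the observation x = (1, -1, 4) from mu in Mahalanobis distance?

Step 1 — centre the observation: (x - mu) = (-1, -1, 3).

Step 2 — invert Sigma (cofactor / det for 3×3, or solve directly):
  Sigma^{-1} = [[0.25, 0, 0],
 [0, 0.2917, -0.0833],
 [0, -0.0833, 0.1667]].

Step 3 — form the quadratic (x - mu)^T · Sigma^{-1} · (x - mu):
  Sigma^{-1} · (x - mu) = (-0.25, -0.5417, 0.5833).
  (x - mu)^T · [Sigma^{-1} · (x - mu)] = (-1)·(-0.25) + (-1)·(-0.5417) + (3)·(0.5833) = 2.5417.

Step 4 — take square root: d = √(2.5417) ≈ 1.5943.

d(x, mu) = √(2.5417) ≈ 1.5943


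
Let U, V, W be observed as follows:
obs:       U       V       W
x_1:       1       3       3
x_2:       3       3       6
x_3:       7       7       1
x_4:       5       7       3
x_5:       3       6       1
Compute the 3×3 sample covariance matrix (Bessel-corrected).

Step 1 — column means:
  mean(U) = (1 + 3 + 7 + 5 + 3) / 5 = 19/5 = 3.8
  mean(V) = (3 + 3 + 7 + 7 + 6) / 5 = 26/5 = 5.2
  mean(W) = (3 + 6 + 1 + 3 + 1) / 5 = 14/5 = 2.8

Step 2 — sample covariance S[i,j] = (1/(n-1)) · Σ_k (x_{k,i} - mean_i) · (x_{k,j} - mean_j), with n-1 = 4.
  S[U,U] = ((-2.8)·(-2.8) + (-0.8)·(-0.8) + (3.2)·(3.2) + (1.2)·(1.2) + (-0.8)·(-0.8)) / 4 = 20.8/4 = 5.2
  S[U,V] = ((-2.8)·(-2.2) + (-0.8)·(-2.2) + (3.2)·(1.8) + (1.2)·(1.8) + (-0.8)·(0.8)) / 4 = 15.2/4 = 3.8
  S[U,W] = ((-2.8)·(0.2) + (-0.8)·(3.2) + (3.2)·(-1.8) + (1.2)·(0.2) + (-0.8)·(-1.8)) / 4 = -7.2/4 = -1.8
  S[V,V] = ((-2.2)·(-2.2) + (-2.2)·(-2.2) + (1.8)·(1.8) + (1.8)·(1.8) + (0.8)·(0.8)) / 4 = 16.8/4 = 4.2
  S[V,W] = ((-2.2)·(0.2) + (-2.2)·(3.2) + (1.8)·(-1.8) + (1.8)·(0.2) + (0.8)·(-1.8)) / 4 = -11.8/4 = -2.95
  S[W,W] = ((0.2)·(0.2) + (3.2)·(3.2) + (-1.8)·(-1.8) + (0.2)·(0.2) + (-1.8)·(-1.8)) / 4 = 16.8/4 = 4.2

S is symmetric (S[j,i] = S[i,j]). Assembling:

S = [[5.2, 3.8, -1.8],
 [3.8, 4.2, -2.95],
 [-1.8, -2.95, 4.2]]


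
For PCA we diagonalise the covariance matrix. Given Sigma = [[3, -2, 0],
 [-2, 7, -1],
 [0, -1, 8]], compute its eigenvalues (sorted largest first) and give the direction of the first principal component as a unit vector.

Step 1 — characteristic polynomial p(λ) = det(λI - Sigma) = λ³ - tr·λ² + c_1·λ - det, where tr = trace, c_1 = sum of the principal 2×2 minors, det = det(Sigma):
  tr = 3 + 7 + 8 = 18,
  c_1 = (3·7 - (-2)²) + (3·8 - (0)²) + (7·8 - (-1)²) = 17 + 24 + 55 = 96,
  det = 3·(7·8 - (-1)²) - (-2)·((-2)·8 - (-1)·(0)) + (0)·((-2)·(-1) - 7·(0)) = 3·(55) - (-2)·(-16) + (0)·(2) = 133.
  So p(λ) = λ³ - 18λ² + 96λ - 133.
Step 2 — look for an integer root (rational root theorem: any rational root is an integer divisor of 133). Testing λ = 7:
  p(7) = 343 - 882 + 672 - 133 = 0  ✓
  Dividing out (λ - 7): p(λ) = (λ - 7)(λ² - 11λ + 19).
Step 3 — remaining eigenvalues from the quadratic λ² - 11λ + 19 = 0:
  Δ = 11² - 4·19 = 121 - 76 = 45,  λ = (11 ± √45)/2 = (11 ± 6.7082)/2 ≈ 8.8541 or 2.1459.
  Sorted: λ_1 = 8.8541,  λ_2 = 7,  λ_3 = 2.1459  (check: sum = 18 = tr ✓).

Step 4 — unit eigenvector for λ_1 ≈ 8.8541: v spans the null space of (Sigma - λ_1 I), whose rows are
  r_1 = (-5.8541, -2, 0),  r_2 = (-2, -1.8541, -1),  r_3 = (0, -1, -0.8541).
  v is orthogonal to every row, so take v ∝ r_1 × r_2 = ((-2)·(-1) - (0)·(-1.8541), (0)·(-2) - (-5.8541)·(-1), (-5.8541)·(-1.8541) - (-2)·(-2)) ≈ (2, -5.8541, 6.8541).
  Let u = (2, -5.8541, 6.8541).
  ||u|| = √((2)² + (-5.8541)² + (6.8541)²) = √(85.2492) ≈ 9.2331,  v_1 = u/||u|| ≈ (0.2166, -0.634, 0.7423) (||v_1|| = 1).

λ_1 = 8.8541,  λ_2 = 7,  λ_3 = 2.1459;  v_1 ≈ (0.2166, -0.634, 0.7423)


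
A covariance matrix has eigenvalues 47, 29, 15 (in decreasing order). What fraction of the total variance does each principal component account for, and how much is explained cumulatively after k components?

Step 1 — total variance = trace(Sigma) = Σ λ_i = 47 + 29 + 15 = 91.

Step 2 — fraction explained by component i = λ_i / Σ λ:
  PC1: 47/91 = 0.5165
  PC2: 29/91 = 0.3187
  PC3: 15/91 = 0.1648

Step 3 — cumulative fraction after k components = (λ_1 + ... + λ_k) / Σ λ:
  k = 1: 47/91 = 0.5165
  k = 2: (47 + 29)/91 = 76/91 = 0.8352
  k = 3: (47 + 29 + 15)/91 = 91/91 = 1

Summary (fraction, with percent):

explained: PC1 0.5165 (51.65%), PC2 0.3187 (31.87%), PC3 0.1648 (16.48%);  cumulative: 0.5165, 0.8352, 1


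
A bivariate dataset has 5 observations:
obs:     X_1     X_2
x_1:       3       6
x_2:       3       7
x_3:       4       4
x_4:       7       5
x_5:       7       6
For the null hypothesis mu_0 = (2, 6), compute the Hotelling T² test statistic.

Step 1 — sample mean vector:
  mean(X_1) = (3 + 3 + 4 + 7 + 7) / 5 = 24/5 = 4.8
  mean(X_2) = (6 + 7 + 4 + 5 + 6) / 5 = 28/5 = 5.6
  x̄ = (4.8, 5.6),  deviation x̄ - mu_0 = (4.8, 5.6) - (2, 6) = (2.8, -0.4).

Step 2 — sample covariance matrix, S[i,j] = (1/(n-1)) · Σ_k (x_{k,i} - mean_i) · (x_{k,j} - mean_j), divisor n-1 = 4:
  S[X_1,X_1] = ((-1.8)·(-1.8) + (-1.8)·(-1.8) + (-0.8)·(-0.8) + (2.2)·(2.2) + (2.2)·(2.2)) / 4 = 16.8/4 = 4.2
  S[X_1,X_2] = ((-1.8)·(0.4) + (-1.8)·(1.4) + (-0.8)·(-1.6) + (2.2)·(-0.6) + (2.2)·(0.4)) / 4 = -2.4/4 = -0.6
  S[X_2,X_2] = ((0.4)·(0.4) + (1.4)·(1.4) + (-1.6)·(-1.6) + (-0.6)·(-0.6) + (0.4)·(0.4)) / 4 = 5.2/4 = 1.3
  S = [[4.2, -0.6],
 [-0.6, 1.3]].

Step 3 — invert S. det(S) = 4.2·1.3 - (-0.6)² = 5.1.
  S^{-1} = (1/det) · [[d, -b], [-b, a]] = [[0.2549, 0.1176],
 [0.1176, 0.8235]].

Step 4 — quadratic form (x̄ - mu_0)^T · S^{-1} · (x̄ - mu_0):
  S^{-1} · (x̄ - mu_0) = (0.6667, 0),
  (x̄ - mu_0)^T · [...] = (2.8)·(0.6667) + (-0.4)·(0) = 1.8667.

Step 5 — scale by n: T² = 5 · 1.8667 = 9.3333.

T² ≈ 9.3333


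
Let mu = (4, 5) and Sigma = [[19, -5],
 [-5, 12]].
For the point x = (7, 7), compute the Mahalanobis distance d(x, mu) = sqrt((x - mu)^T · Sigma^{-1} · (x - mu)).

Step 1 — centre the observation: (x - mu) = (3, 2).

Step 2 — invert Sigma. det(Sigma) = 19·12 - (-5)² = 203.
  Sigma^{-1} = (1/det) · [[d, -b], [-b, a]] = [[0.0591, 0.0246],
 [0.0246, 0.0936]].

Step 3 — form the quadratic (x - mu)^T · Sigma^{-1} · (x - mu):
  Sigma^{-1} · (x - mu) = (0.2266, 0.2611).
  (x - mu)^T · [Sigma^{-1} · (x - mu)] = (3)·(0.2266) + (2)·(0.2611) = 1.202.

Step 4 — take square root: d = √(1.202) ≈ 1.0963.

d(x, mu) = √(1.202) ≈ 1.0963


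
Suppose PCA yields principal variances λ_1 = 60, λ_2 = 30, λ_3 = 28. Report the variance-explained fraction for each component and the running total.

Step 1 — total variance = trace(Sigma) = Σ λ_i = 60 + 30 + 28 = 118.

Step 2 — fraction explained by component i = λ_i / Σ λ:
  PC1: 60/118 = 0.5085
  PC2: 30/118 = 0.2542
  PC3: 28/118 = 0.2373

Step 3 — cumulative fraction after k components = (λ_1 + ... + λ_k) / Σ λ:
  k = 1: 60/118 = 0.5085
  k = 2: (60 + 30)/118 = 90/118 = 0.7627
  k = 3: (60 + 30 + 28)/118 = 118/118 = 1

Summary (fraction, with percent):

explained: PC1 0.5085 (50.85%), PC2 0.2542 (25.42%), PC3 0.2373 (23.73%);  cumulative: 0.5085, 0.7627, 1


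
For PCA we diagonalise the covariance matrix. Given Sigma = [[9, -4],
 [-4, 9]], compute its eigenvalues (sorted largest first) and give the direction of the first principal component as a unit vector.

Step 1 — characteristic polynomial of 2×2 Sigma:
  det(Sigma - λI) = λ² - trace · λ + det = 0.
  trace = 9 + 9 = 18, det = 9·9 - (-4)² = 65.
Step 2 — discriminant:
  Δ = trace² - 4·det = 324 - 260 = 64.
Step 3 — eigenvalues:
  λ = (trace ± √Δ)/2 = (18 ± 8)/2,
  λ_1 = 13,  λ_2 = 5.

Step 4 — unit eigenvector for λ_1: solve (Sigma - λ_1 I)v = 0. First row:
  (9 - 13)·v_x + (-4)·v_y = 0, i.e. (-4)·v_x + (-4)·v_y = 0,
  so v ∝ (b, λ_1 - a) = (-4, 4); multiply by -1 so the first entry is positive: u = (4, -4).
  ||u|| = √((4)² + (-4)²) = √(32) ≈ 5.6569,
  v_1 = u/||u|| ≈ (0.7071, -0.7071) (||v_1|| = 1).

λ_1 = 13,  λ_2 = 5;  v_1 ≈ (0.7071, -0.7071)


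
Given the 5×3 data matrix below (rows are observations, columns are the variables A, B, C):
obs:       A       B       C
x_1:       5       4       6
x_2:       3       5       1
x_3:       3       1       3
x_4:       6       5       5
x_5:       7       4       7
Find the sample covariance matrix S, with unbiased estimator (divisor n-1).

Step 1 — column means:
  mean(A) = (5 + 3 + 3 + 6 + 7) / 5 = 24/5 = 4.8
  mean(B) = (4 + 5 + 1 + 5 + 4) / 5 = 19/5 = 3.8
  mean(C) = (6 + 1 + 3 + 5 + 7) / 5 = 22/5 = 4.4

Step 2 — sample covariance S[i,j] = (1/(n-1)) · Σ_k (x_{k,i} - mean_i) · (x_{k,j} - mean_j), with n-1 = 4.
  S[A,A] = ((0.2)·(0.2) + (-1.8)·(-1.8) + (-1.8)·(-1.8) + (1.2)·(1.2) + (2.2)·(2.2)) / 4 = 12.8/4 = 3.2
  S[A,B] = ((0.2)·(0.2) + (-1.8)·(1.2) + (-1.8)·(-2.8) + (1.2)·(1.2) + (2.2)·(0.2)) / 4 = 4.8/4 = 1.2
  S[A,C] = ((0.2)·(1.6) + (-1.8)·(-3.4) + (-1.8)·(-1.4) + (1.2)·(0.6) + (2.2)·(2.6)) / 4 = 15.4/4 = 3.85
  S[B,B] = ((0.2)·(0.2) + (1.2)·(1.2) + (-2.8)·(-2.8) + (1.2)·(1.2) + (0.2)·(0.2)) / 4 = 10.8/4 = 2.7
  S[B,C] = ((0.2)·(1.6) + (1.2)·(-3.4) + (-2.8)·(-1.4) + (1.2)·(0.6) + (0.2)·(2.6)) / 4 = 1.4/4 = 0.35
  S[C,C] = ((1.6)·(1.6) + (-3.4)·(-3.4) + (-1.4)·(-1.4) + (0.6)·(0.6) + (2.6)·(2.6)) / 4 = 23.2/4 = 5.8

S is symmetric (S[j,i] = S[i,j]). Assembling:

S = [[3.2, 1.2, 3.85],
 [1.2, 2.7, 0.35],
 [3.85, 0.35, 5.8]]


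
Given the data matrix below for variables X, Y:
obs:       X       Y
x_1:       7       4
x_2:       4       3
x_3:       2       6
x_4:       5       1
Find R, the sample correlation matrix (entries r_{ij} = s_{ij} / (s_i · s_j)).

Step 1 — column means:
  mean(X) = (7 + 4 + 2 + 5) / 4 = 18/4 = 4.5
  mean(Y) = (4 + 3 + 6 + 1) / 4 = 14/4 = 3.5

Step 2 — sample variances and covariances s[i,j] = (1/(n-1)) · Σ_k (x_{k,i} - mean_i) · (x_{k,j} - mean_j), with n-1 = 3:
  s[X,X] = ((2.5)·(2.5) + (-0.5)·(-0.5) + (-2.5)·(-2.5) + (0.5)·(0.5)) / 3 = 13/3 = 4.3333
  s[X,Y] = ((2.5)·(0.5) + (-0.5)·(-0.5) + (-2.5)·(2.5) + (0.5)·(-2.5)) / 3 = -6/3 = -2
  s[Y,Y] = ((0.5)·(0.5) + (-0.5)·(-0.5) + (2.5)·(2.5) + (-2.5)·(-2.5)) / 3 = 13/3 = 4.3333
  Sample standard deviations s_i = √(s[i,i]):
  s(X) = √(4.3333) = 2.0817
  s(Y) = √(4.3333) = 2.0817

Step 3 — r_{ij} = s_{ij} / (s_i · s_j):
  r[X,X] = 1 (diagonal).
  r[X,Y] = -2 / (2.0817 · 2.0817) = -2 / 4.3333 = -0.4615
  r[Y,Y] = 1 (diagonal).

R is symmetric with unit diagonal. Assembling:

R = [[1, -0.4615],
 [-0.4615, 1]]


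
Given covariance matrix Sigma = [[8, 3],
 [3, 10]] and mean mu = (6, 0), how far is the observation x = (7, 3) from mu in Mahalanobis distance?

Step 1 — centre the observation: (x - mu) = (1, 3).

Step 2 — invert Sigma. det(Sigma) = 8·10 - (3)² = 71.
  Sigma^{-1} = (1/det) · [[d, -b], [-b, a]] = [[0.1408, -0.0423],
 [-0.0423, 0.1127]].

Step 3 — form the quadratic (x - mu)^T · Sigma^{-1} · (x - mu):
  Sigma^{-1} · (x - mu) = (0.0141, 0.2958).
  (x - mu)^T · [Sigma^{-1} · (x - mu)] = (1)·(0.0141) + (3)·(0.2958) = 0.9014.

Step 4 — take square root: d = √(0.9014) ≈ 0.9494.

d(x, mu) = √(0.9014) ≈ 0.9494


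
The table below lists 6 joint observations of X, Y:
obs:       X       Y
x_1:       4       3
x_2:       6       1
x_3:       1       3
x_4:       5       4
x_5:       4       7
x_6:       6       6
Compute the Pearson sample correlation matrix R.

Step 1 — column means:
  mean(X) = (4 + 6 + 1 + 5 + 4 + 6) / 6 = 26/6 = 4.3333
  mean(Y) = (3 + 1 + 3 + 4 + 7 + 6) / 6 = 24/6 = 4

Step 2 — sample variances and covariances s[i,j] = (1/(n-1)) · Σ_k (x_{k,i} - mean_i) · (x_{k,j} - mean_j), with n-1 = 5:
  s[X,X] = ((-0.3333)·(-0.3333) + (1.6667)·(1.6667) + (-3.3333)·(-3.3333) + (0.6667)·(0.6667) + (-0.3333)·(-0.3333) + (1.6667)·(1.6667)) / 5 = 17.3333/5 = 3.4667
  s[X,Y] = ((-0.3333)·(-1) + (1.6667)·(-3) + (-3.3333)·(-1) + (0.6667)·(0) + (-0.3333)·(3) + (1.6667)·(2)) / 5 = 1/5 = 0.2
  s[Y,Y] = ((-1)·(-1) + (-3)·(-3) + (-1)·(-1) + (0)·(0) + (3)·(3) + (2)·(2)) / 5 = 24/5 = 4.8
  Sample standard deviations s_i = √(s[i,i]):
  s(X) = √(3.4667) = 1.8619
  s(Y) = √(4.8) = 2.1909

Step 3 — r_{ij} = s_{ij} / (s_i · s_j):
  r[X,X] = 1 (diagonal).
  r[X,Y] = 0.2 / (1.8619 · 2.1909) = 0.2 / 4.0792 = 0.049
  r[Y,Y] = 1 (diagonal).

R is symmetric with unit diagonal. Assembling:

R = [[1, 0.049],
 [0.049, 1]]


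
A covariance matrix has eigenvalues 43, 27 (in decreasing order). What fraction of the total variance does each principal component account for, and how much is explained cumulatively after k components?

Step 1 — total variance = trace(Sigma) = Σ λ_i = 43 + 27 = 70.

Step 2 — fraction explained by component i = λ_i / Σ λ:
  PC1: 43/70 = 0.6143
  PC2: 27/70 = 0.3857

Step 3 — cumulative fraction after k components = (λ_1 + ... + λ_k) / Σ λ:
  k = 1: 43/70 = 0.6143
  k = 2: (43 + 27)/70 = 70/70 = 1

Summary (fraction, with percent):

explained: PC1 0.6143 (61.43%), PC2 0.3857 (38.57%);  cumulative: 0.6143, 1


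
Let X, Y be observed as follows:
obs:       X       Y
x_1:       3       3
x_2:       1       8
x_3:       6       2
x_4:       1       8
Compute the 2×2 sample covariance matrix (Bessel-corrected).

Step 1 — column means:
  mean(X) = (3 + 1 + 6 + 1) / 4 = 11/4 = 2.75
  mean(Y) = (3 + 8 + 2 + 8) / 4 = 21/4 = 5.25

Step 2 — sample covariance S[i,j] = (1/(n-1)) · Σ_k (x_{k,i} - mean_i) · (x_{k,j} - mean_j), with n-1 = 3.
  S[X,X] = ((0.25)·(0.25) + (-1.75)·(-1.75) + (3.25)·(3.25) + (-1.75)·(-1.75)) / 3 = 16.75/3 = 5.5833
  S[X,Y] = ((0.25)·(-2.25) + (-1.75)·(2.75) + (3.25)·(-3.25) + (-1.75)·(2.75)) / 3 = -20.75/3 = -6.9167
  S[Y,Y] = ((-2.25)·(-2.25) + (2.75)·(2.75) + (-3.25)·(-3.25) + (2.75)·(2.75)) / 3 = 30.75/3 = 10.25

S is symmetric (S[j,i] = S[i,j]). Assembling:

S = [[5.5833, -6.9167],
 [-6.9167, 10.25]]


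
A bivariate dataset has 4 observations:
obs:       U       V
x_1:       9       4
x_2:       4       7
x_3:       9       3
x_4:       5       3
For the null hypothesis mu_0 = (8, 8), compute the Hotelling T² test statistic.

Step 1 — sample mean vector:
  mean(U) = (9 + 4 + 9 + 5) / 4 = 27/4 = 6.75
  mean(V) = (4 + 7 + 3 + 3) / 4 = 17/4 = 4.25
  x̄ = (6.75, 4.25),  deviation x̄ - mu_0 = (6.75, 4.25) - (8, 8) = (-1.25, -3.75).

Step 2 — sample covariance matrix, S[i,j] = (1/(n-1)) · Σ_k (x_{k,i} - mean_i) · (x_{k,j} - mean_j), divisor n-1 = 3:
  S[U,U] = ((2.25)·(2.25) + (-2.75)·(-2.75) + (2.25)·(2.25) + (-1.75)·(-1.75)) / 3 = 20.75/3 = 6.9167
  S[U,V] = ((2.25)·(-0.25) + (-2.75)·(2.75) + (2.25)·(-1.25) + (-1.75)·(-1.25)) / 3 = -8.75/3 = -2.9167
  S[V,V] = ((-0.25)·(-0.25) + (2.75)·(2.75) + (-1.25)·(-1.25) + (-1.25)·(-1.25)) / 3 = 10.75/3 = 3.5833
  S = [[6.9167, -2.9167],
 [-2.9167, 3.5833]].

Step 3 — invert S. det(S) = 6.9167·3.5833 - (-2.9167)² = 16.2778.
  S^{-1} = (1/det) · [[d, -b], [-b, a]] = [[0.2201, 0.1792],
 [0.1792, 0.4249]].

Step 4 — quadratic form (x̄ - mu_0)^T · S^{-1} · (x̄ - mu_0):
  S^{-1} · (x̄ - mu_0) = (-0.9471, -1.8174),
  (x̄ - mu_0)^T · [...] = (-1.25)·(-0.9471) + (-3.75)·(-1.8174) = 7.9991.

Step 5 — scale by n: T² = 4 · 7.9991 = 31.9966.

T² ≈ 31.9966


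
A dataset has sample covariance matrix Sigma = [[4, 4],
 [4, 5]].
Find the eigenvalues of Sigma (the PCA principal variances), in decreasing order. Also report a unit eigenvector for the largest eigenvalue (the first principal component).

Step 1 — characteristic polynomial of 2×2 Sigma:
  det(Sigma - λI) = λ² - trace · λ + det = 0.
  trace = 4 + 5 = 9, det = 4·5 - (4)² = 4.
Step 2 — discriminant:
  Δ = trace² - 4·det = 81 - 16 = 65.
Step 3 — eigenvalues:
  λ = (trace ± √Δ)/2 = (9 ± 8.0623)/2,
  λ_1 = 8.5311,  λ_2 = 0.4689.

Step 4 — unit eigenvector for λ_1: solve (Sigma - λ_1 I)v = 0. First row:
  (4 - 8.5311)·v_x + (4)·v_y = 0, i.e. (-4.5311)·v_x + (4)·v_y = 0,
  so v ∝ (b, λ_1 - a) = (4, 4.5311) = u.
  ||u|| = √((4)² + (4.5311)²) = √(36.5311) ≈ 6.0441,
  v_1 = u/||u|| ≈ (0.6618, 0.7497) (||v_1|| = 1).

λ_1 = 8.5311,  λ_2 = 0.4689;  v_1 ≈ (0.6618, 0.7497)


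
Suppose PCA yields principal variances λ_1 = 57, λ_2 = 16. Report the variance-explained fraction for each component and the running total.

Step 1 — total variance = trace(Sigma) = Σ λ_i = 57 + 16 = 73.

Step 2 — fraction explained by component i = λ_i / Σ λ:
  PC1: 57/73 = 0.7808
  PC2: 16/73 = 0.2192

Step 3 — cumulative fraction after k components = (λ_1 + ... + λ_k) / Σ λ:
  k = 1: 57/73 = 0.7808
  k = 2: (57 + 16)/73 = 73/73 = 1

Summary (fraction, with percent):

explained: PC1 0.7808 (78.08%), PC2 0.2192 (21.92%);  cumulative: 0.7808, 1


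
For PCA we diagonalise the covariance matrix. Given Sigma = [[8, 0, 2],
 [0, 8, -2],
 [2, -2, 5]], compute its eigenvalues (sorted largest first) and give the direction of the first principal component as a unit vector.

Step 1 — characteristic polynomial p(λ) = det(λI - Sigma) = λ³ - tr·λ² + c_1·λ - det, where tr = trace, c_1 = sum of the principal 2×2 minors, det = det(Sigma):
  tr = 8 + 8 + 5 = 21,
  c_1 = (8·8 - (0)²) + (8·5 - (2)²) + (8·5 - (-2)²) = 64 + 36 + 36 = 136,
  det = 8·(8·5 - (-2)²) - (0)·((0)·5 - (-2)·(2)) + (2)·((0)·(-2) - 8·(2)) = 8·(36) - (0)·(4) + (2)·(-16) = 256.
  So p(λ) = λ³ - 21λ² + 136λ - 256.
Step 2 — look for an integer root (rational root theorem: any rational root is an integer divisor of 256). Testing λ = 8:
  p(8) = 512 - 1344 + 1088 - 256 = 0  ✓
  Dividing out (λ - 8): p(λ) = (λ - 8)(λ² - 13λ + 32).
Step 3 — remaining eigenvalues from the quadratic λ² - 13λ + 32 = 0:
  Δ = 13² - 4·32 = 169 - 128 = 41,  λ = (13 ± √41)/2 = (13 ± 6.4031)/2 ≈ 9.7016 or 3.2984.
  Sorted: λ_1 = 9.7016,  λ_2 = 8,  λ_3 = 3.2984  (check: sum = 21 = tr ✓).

Step 4 — unit eigenvector for λ_1 ≈ 9.7016: v spans the null space of (Sigma - λ_1 I), whose rows are
  r_1 = (-1.7016, 0, 2),  r_2 = (0, -1.7016, -2),  r_3 = (2, -2, -4.7016).
  v is orthogonal to every row, so take v ∝ r_1 × r_2 = ((0)·(-2) - (2)·(-1.7016), (2)·(0) - (-1.7016)·(-2), (-1.7016)·(-1.7016) - (0)·(0)) ≈ (3.4031, -3.4031, 2.8953).
  Let u = (3.4031, -3.4031, 2.8953).
  ||u|| = √((3.4031)² + (-3.4031)² + (2.8953)²) = √(31.5454) ≈ 5.6165,  v_1 = u/||u|| ≈ (0.6059, -0.6059, 0.5155) (||v_1|| = 1).

λ_1 = 9.7016,  λ_2 = 8,  λ_3 = 3.2984;  v_1 ≈ (0.6059, -0.6059, 0.5155)


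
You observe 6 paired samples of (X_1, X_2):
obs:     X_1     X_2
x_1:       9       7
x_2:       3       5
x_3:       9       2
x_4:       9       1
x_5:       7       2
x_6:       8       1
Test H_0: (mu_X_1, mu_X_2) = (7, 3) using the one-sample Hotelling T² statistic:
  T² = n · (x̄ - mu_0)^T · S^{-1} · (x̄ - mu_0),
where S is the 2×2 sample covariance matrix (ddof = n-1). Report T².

Step 1 — sample mean vector:
  mean(X_1) = (9 + 3 + 9 + 9 + 7 + 8) / 6 = 45/6 = 7.5
  mean(X_2) = (7 + 5 + 2 + 1 + 2 + 1) / 6 = 18/6 = 3
  x̄ = (7.5, 3),  deviation x̄ - mu_0 = (7.5, 3) - (7, 3) = (0.5, 0).

Step 2 — sample covariance matrix, S[i,j] = (1/(n-1)) · Σ_k (x_{k,i} - mean_i) · (x_{k,j} - mean_j), divisor n-1 = 5:
  S[X_1,X_1] = ((1.5)·(1.5) + (-4.5)·(-4.5) + (1.5)·(1.5) + (1.5)·(1.5) + (-0.5)·(-0.5) + (0.5)·(0.5)) / 5 = 27.5/5 = 5.5
  S[X_1,X_2] = ((1.5)·(4) + (-4.5)·(2) + (1.5)·(-1) + (1.5)·(-2) + (-0.5)·(-1) + (0.5)·(-2)) / 5 = -8/5 = -1.6
  S[X_2,X_2] = ((4)·(4) + (2)·(2) + (-1)·(-1) + (-2)·(-2) + (-1)·(-1) + (-2)·(-2)) / 5 = 30/5 = 6
  S = [[5.5, -1.6],
 [-1.6, 6]].

Step 3 — invert S. det(S) = 5.5·6 - (-1.6)² = 30.44.
  S^{-1} = (1/det) · [[d, -b], [-b, a]] = [[0.1971, 0.0526],
 [0.0526, 0.1807]].

Step 4 — quadratic form (x̄ - mu_0)^T · S^{-1} · (x̄ - mu_0):
  S^{-1} · (x̄ - mu_0) = (0.0986, 0.0263),
  (x̄ - mu_0)^T · [...] = (0.5)·(0.0986) + (0)·(0.0263) = 0.0493.

Step 5 — scale by n: T² = 6 · 0.0493 = 0.2957.

T² ≈ 0.2957


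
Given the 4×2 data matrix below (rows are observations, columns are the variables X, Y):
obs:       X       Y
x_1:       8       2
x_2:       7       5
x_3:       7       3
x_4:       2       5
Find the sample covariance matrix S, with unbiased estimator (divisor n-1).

Step 1 — column means:
  mean(X) = (8 + 7 + 7 + 2) / 4 = 24/4 = 6
  mean(Y) = (2 + 5 + 3 + 5) / 4 = 15/4 = 3.75

Step 2 — sample covariance S[i,j] = (1/(n-1)) · Σ_k (x_{k,i} - mean_i) · (x_{k,j} - mean_j), with n-1 = 3.
  S[X,X] = ((2)·(2) + (1)·(1) + (1)·(1) + (-4)·(-4)) / 3 = 22/3 = 7.3333
  S[X,Y] = ((2)·(-1.75) + (1)·(1.25) + (1)·(-0.75) + (-4)·(1.25)) / 3 = -8/3 = -2.6667
  S[Y,Y] = ((-1.75)·(-1.75) + (1.25)·(1.25) + (-0.75)·(-0.75) + (1.25)·(1.25)) / 3 = 6.75/3 = 2.25

S is symmetric (S[j,i] = S[i,j]). Assembling:

S = [[7.3333, -2.6667],
 [-2.6667, 2.25]]


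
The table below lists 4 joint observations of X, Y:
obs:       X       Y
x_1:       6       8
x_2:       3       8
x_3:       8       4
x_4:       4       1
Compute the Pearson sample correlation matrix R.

Step 1 — column means:
  mean(X) = (6 + 3 + 8 + 4) / 4 = 21/4 = 5.25
  mean(Y) = (8 + 8 + 4 + 1) / 4 = 21/4 = 5.25

Step 2 — sample variances and covariances s[i,j] = (1/(n-1)) · Σ_k (x_{k,i} - mean_i) · (x_{k,j} - mean_j), with n-1 = 3:
  s[X,X] = ((0.75)·(0.75) + (-2.25)·(-2.25) + (2.75)·(2.75) + (-1.25)·(-1.25)) / 3 = 14.75/3 = 4.9167
  s[X,Y] = ((0.75)·(2.75) + (-2.25)·(2.75) + (2.75)·(-1.25) + (-1.25)·(-4.25)) / 3 = -2.25/3 = -0.75
  s[Y,Y] = ((2.75)·(2.75) + (2.75)·(2.75) + (-1.25)·(-1.25) + (-4.25)·(-4.25)) / 3 = 34.75/3 = 11.5833
  Sample standard deviations s_i = √(s[i,i]):
  s(X) = √(4.9167) = 2.2174
  s(Y) = √(11.5833) = 3.4034

Step 3 — r_{ij} = s_{ij} / (s_i · s_j):
  r[X,X] = 1 (diagonal).
  r[X,Y] = -0.75 / (2.2174 · 3.4034) = -0.75 / 7.5466 = -0.0994
  r[Y,Y] = 1 (diagonal).

R is symmetric with unit diagonal. Assembling:

R = [[1, -0.0994],
 [-0.0994, 1]]


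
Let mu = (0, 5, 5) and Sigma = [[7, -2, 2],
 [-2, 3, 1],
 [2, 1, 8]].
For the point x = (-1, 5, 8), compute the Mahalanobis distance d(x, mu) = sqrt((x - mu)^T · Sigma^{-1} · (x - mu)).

Step 1 — centre the observation: (x - mu) = (-1, 0, 3).

Step 2 — invert Sigma (cofactor / det for 3×3, or solve directly):
  Sigma^{-1} = [[0.211, 0.1651, -0.0734],
 [0.1651, 0.4771, -0.1009],
 [-0.0734, -0.1009, 0.156]].

Step 3 — form the quadratic (x - mu)^T · Sigma^{-1} · (x - mu):
  Sigma^{-1} · (x - mu) = (-0.4312, -0.4679, 0.5413).
  (x - mu)^T · [Sigma^{-1} · (x - mu)] = (-1)·(-0.4312) + (0)·(-0.4679) + (3)·(0.5413) = 2.055.

Step 4 — take square root: d = √(2.055) ≈ 1.4335.

d(x, mu) = √(2.055) ≈ 1.4335


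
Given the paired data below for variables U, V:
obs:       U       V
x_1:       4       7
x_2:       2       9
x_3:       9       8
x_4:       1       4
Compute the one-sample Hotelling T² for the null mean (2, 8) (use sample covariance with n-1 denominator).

Step 1 — sample mean vector:
  mean(U) = (4 + 2 + 9 + 1) / 4 = 16/4 = 4
  mean(V) = (7 + 9 + 8 + 4) / 4 = 28/4 = 7
  x̄ = (4, 7),  deviation x̄ - mu_0 = (4, 7) - (2, 8) = (2, -1).

Step 2 — sample covariance matrix, S[i,j] = (1/(n-1)) · Σ_k (x_{k,i} - mean_i) · (x_{k,j} - mean_j), divisor n-1 = 3:
  S[U,U] = ((0)·(0) + (-2)·(-2) + (5)·(5) + (-3)·(-3)) / 3 = 38/3 = 12.6667
  S[U,V] = ((0)·(0) + (-2)·(2) + (5)·(1) + (-3)·(-3)) / 3 = 10/3 = 3.3333
  S[V,V] = ((0)·(0) + (2)·(2) + (1)·(1) + (-3)·(-3)) / 3 = 14/3 = 4.6667
  S = [[12.6667, 3.3333],
 [3.3333, 4.6667]].

Step 3 — invert S. det(S) = 12.6667·4.6667 - (3.3333)² = 48.
  S^{-1} = (1/det) · [[d, -b], [-b, a]] = [[0.0972, -0.0694],
 [-0.0694, 0.2639]].

Step 4 — quadratic form (x̄ - mu_0)^T · S^{-1} · (x̄ - mu_0):
  S^{-1} · (x̄ - mu_0) = (0.2639, -0.4028),
  (x̄ - mu_0)^T · [...] = (2)·(0.2639) + (-1)·(-0.4028) = 0.9306.

Step 5 — scale by n: T² = 4 · 0.9306 = 3.7222.

T² ≈ 3.7222


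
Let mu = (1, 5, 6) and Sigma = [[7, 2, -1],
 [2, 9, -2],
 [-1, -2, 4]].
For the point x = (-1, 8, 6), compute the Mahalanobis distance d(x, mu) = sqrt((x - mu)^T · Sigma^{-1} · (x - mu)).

Step 1 — centre the observation: (x - mu) = (-2, 3, 0).

Step 2 — invert Sigma (cofactor / det for 3×3, or solve directly):
  Sigma^{-1} = [[0.1546, -0.029, 0.0242],
 [-0.029, 0.1304, 0.058],
 [0.0242, 0.058, 0.285]].

Step 3 — form the quadratic (x - mu)^T · Sigma^{-1} · (x - mu):
  Sigma^{-1} · (x - mu) = (-0.3961, 0.4493, 0.1256).
  (x - mu)^T · [Sigma^{-1} · (x - mu)] = (-2)·(-0.3961) + (3)·(0.4493) + (0)·(0.1256) = 2.1401.

Step 4 — take square root: d = √(2.1401) ≈ 1.4629.

d(x, mu) = √(2.1401) ≈ 1.4629


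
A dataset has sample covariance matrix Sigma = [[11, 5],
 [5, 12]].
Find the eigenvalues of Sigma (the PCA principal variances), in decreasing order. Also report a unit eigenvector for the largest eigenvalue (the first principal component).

Step 1 — characteristic polynomial of 2×2 Sigma:
  det(Sigma - λI) = λ² - trace · λ + det = 0.
  trace = 11 + 12 = 23, det = 11·12 - (5)² = 107.
Step 2 — discriminant:
  Δ = trace² - 4·det = 529 - 428 = 101.
Step 3 — eigenvalues:
  λ = (trace ± √Δ)/2 = (23 ± 10.0499)/2,
  λ_1 = 16.5249,  λ_2 = 6.4751.

Step 4 — unit eigenvector for λ_1: solve (Sigma - λ_1 I)v = 0. First row:
  (11 - 16.5249)·v_x + (5)·v_y = 0, i.e. (-5.5249)·v_x + (5)·v_y = 0,
  so v ∝ (b, λ_1 - a) = (5, 5.5249) = u.
  ||u|| = √((5)² + (5.5249)²) = √(55.5249) ≈ 7.4515,
  v_1 = u/||u|| ≈ (0.671, 0.7415) (||v_1|| = 1).

λ_1 = 16.5249,  λ_2 = 6.4751;  v_1 ≈ (0.671, 0.7415)


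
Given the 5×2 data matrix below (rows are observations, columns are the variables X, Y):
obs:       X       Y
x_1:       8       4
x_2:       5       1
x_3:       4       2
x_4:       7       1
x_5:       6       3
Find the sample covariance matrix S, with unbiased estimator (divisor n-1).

Step 1 — column means:
  mean(X) = (8 + 5 + 4 + 7 + 6) / 5 = 30/5 = 6
  mean(Y) = (4 + 1 + 2 + 1 + 3) / 5 = 11/5 = 2.2

Step 2 — sample covariance S[i,j] = (1/(n-1)) · Σ_k (x_{k,i} - mean_i) · (x_{k,j} - mean_j), with n-1 = 4.
  S[X,X] = ((2)·(2) + (-1)·(-1) + (-2)·(-2) + (1)·(1) + (0)·(0)) / 4 = 10/4 = 2.5
  S[X,Y] = ((2)·(1.8) + (-1)·(-1.2) + (-2)·(-0.2) + (1)·(-1.2) + (0)·(0.8)) / 4 = 4/4 = 1
  S[Y,Y] = ((1.8)·(1.8) + (-1.2)·(-1.2) + (-0.2)·(-0.2) + (-1.2)·(-1.2) + (0.8)·(0.8)) / 4 = 6.8/4 = 1.7

S is symmetric (S[j,i] = S[i,j]). Assembling:

S = [[2.5, 1],
 [1, 1.7]]


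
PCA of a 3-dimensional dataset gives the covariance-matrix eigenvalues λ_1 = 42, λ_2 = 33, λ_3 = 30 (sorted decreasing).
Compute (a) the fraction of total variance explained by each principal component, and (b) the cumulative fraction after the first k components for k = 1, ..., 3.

Step 1 — total variance = trace(Sigma) = Σ λ_i = 42 + 33 + 30 = 105.

Step 2 — fraction explained by component i = λ_i / Σ λ:
  PC1: 42/105 = 0.4
  PC2: 33/105 = 0.3143
  PC3: 30/105 = 0.2857

Step 3 — cumulative fraction after k components = (λ_1 + ... + λ_k) / Σ λ:
  k = 1: 42/105 = 0.4
  k = 2: (42 + 33)/105 = 75/105 = 0.7143
  k = 3: (42 + 33 + 30)/105 = 105/105 = 1

Summary (fraction, with percent):

explained: PC1 0.4 (40%), PC2 0.3143 (31.43%), PC3 0.2857 (28.57%);  cumulative: 0.4, 0.7143, 1


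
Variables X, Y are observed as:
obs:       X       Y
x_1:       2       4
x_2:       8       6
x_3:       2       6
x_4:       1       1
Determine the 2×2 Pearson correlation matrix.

Step 1 — column means:
  mean(X) = (2 + 8 + 2 + 1) / 4 = 13/4 = 3.25
  mean(Y) = (4 + 6 + 6 + 1) / 4 = 17/4 = 4.25

Step 2 — sample variances and covariances s[i,j] = (1/(n-1)) · Σ_k (x_{k,i} - mean_i) · (x_{k,j} - mean_j), with n-1 = 3:
  s[X,X] = ((-1.25)·(-1.25) + (4.75)·(4.75) + (-1.25)·(-1.25) + (-2.25)·(-2.25)) / 3 = 30.75/3 = 10.25
  s[X,Y] = ((-1.25)·(-0.25) + (4.75)·(1.75) + (-1.25)·(1.75) + (-2.25)·(-3.25)) / 3 = 13.75/3 = 4.5833
  s[Y,Y] = ((-0.25)·(-0.25) + (1.75)·(1.75) + (1.75)·(1.75) + (-3.25)·(-3.25)) / 3 = 16.75/3 = 5.5833
  Sample standard deviations s_i = √(s[i,i]):
  s(X) = √(10.25) = 3.2016
  s(Y) = √(5.5833) = 2.3629

Step 3 — r_{ij} = s_{ij} / (s_i · s_j):
  r[X,X] = 1 (diagonal).
  r[X,Y] = 4.5833 / (3.2016 · 2.3629) = 4.5833 / 7.565 = 0.6059
  r[Y,Y] = 1 (diagonal).

R is symmetric with unit diagonal. Assembling:

R = [[1, 0.6059],
 [0.6059, 1]]


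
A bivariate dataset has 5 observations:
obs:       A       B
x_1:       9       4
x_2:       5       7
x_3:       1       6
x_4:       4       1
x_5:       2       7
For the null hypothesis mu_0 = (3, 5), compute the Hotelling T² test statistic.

Step 1 — sample mean vector:
  mean(A) = (9 + 5 + 1 + 4 + 2) / 5 = 21/5 = 4.2
  mean(B) = (4 + 7 + 6 + 1 + 7) / 5 = 25/5 = 5
  x̄ = (4.2, 5),  deviation x̄ - mu_0 = (4.2, 5) - (3, 5) = (1.2, 0).

Step 2 — sample covariance matrix, S[i,j] = (1/(n-1)) · Σ_k (x_{k,i} - mean_i) · (x_{k,j} - mean_j), divisor n-1 = 4:
  S[A,A] = ((4.8)·(4.8) + (0.8)·(0.8) + (-3.2)·(-3.2) + (-0.2)·(-0.2) + (-2.2)·(-2.2)) / 4 = 38.8/4 = 9.7
  S[A,B] = ((4.8)·(-1) + (0.8)·(2) + (-3.2)·(1) + (-0.2)·(-4) + (-2.2)·(2)) / 4 = -10/4 = -2.5
  S[B,B] = ((-1)·(-1) + (2)·(2) + (1)·(1) + (-4)·(-4) + (2)·(2)) / 4 = 26/4 = 6.5
  S = [[9.7, -2.5],
 [-2.5, 6.5]].

Step 3 — invert S. det(S) = 9.7·6.5 - (-2.5)² = 56.8.
  S^{-1} = (1/det) · [[d, -b], [-b, a]] = [[0.1144, 0.044],
 [0.044, 0.1708]].

Step 4 — quadratic form (x̄ - mu_0)^T · S^{-1} · (x̄ - mu_0):
  S^{-1} · (x̄ - mu_0) = (0.1373, 0.0528),
  (x̄ - mu_0)^T · [...] = (1.2)·(0.1373) + (0)·(0.0528) = 0.1648.

Step 5 — scale by n: T² = 5 · 0.1648 = 0.8239.

T² ≈ 0.8239
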